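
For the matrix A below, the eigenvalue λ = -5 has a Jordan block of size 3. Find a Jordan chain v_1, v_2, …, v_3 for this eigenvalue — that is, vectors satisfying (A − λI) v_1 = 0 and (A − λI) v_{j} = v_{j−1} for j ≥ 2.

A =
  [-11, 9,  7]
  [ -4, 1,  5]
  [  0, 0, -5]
A Jordan chain for λ = -5 of length 3:
v_1 = (3, 2, 0)ᵀ
v_2 = (7, 5, 0)ᵀ
v_3 = (0, 0, 1)ᵀ

Let N = A − (-5)·I. We want v_3 with N^3 v_3 = 0 but N^2 v_3 ≠ 0; then v_{j-1} := N · v_j for j = 3, …, 2.

Pick v_3 = (0, 0, 1)ᵀ.
Then v_2 = N · v_3 = (7, 5, 0)ᵀ.
Then v_1 = N · v_2 = (3, 2, 0)ᵀ.

Sanity check: (A − (-5)·I) v_1 = (0, 0, 0)ᵀ = 0. ✓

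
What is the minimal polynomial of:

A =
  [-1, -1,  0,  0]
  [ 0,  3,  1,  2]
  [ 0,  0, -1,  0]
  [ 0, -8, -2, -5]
x^3 + 3*x^2 + 3*x + 1

The characteristic polynomial is χ_A(x) = (x + 1)^4, so the eigenvalues are known. The minimal polynomial is
  m_A(x) = Π_λ (x − λ)^{k_λ}
where k_λ is the size of the *largest* Jordan block for λ (equivalently, the smallest k with (A − λI)^k v = 0 for every generalised eigenvector v of λ).

  λ = -1: largest Jordan block has size 3, contributing (x + 1)^3

So m_A(x) = (x + 1)^3 = x^3 + 3*x^2 + 3*x + 1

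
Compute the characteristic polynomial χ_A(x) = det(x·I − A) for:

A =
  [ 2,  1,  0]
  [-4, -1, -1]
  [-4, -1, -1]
x^3

Expanding det(x·I − A) (e.g. by cofactor expansion or by noting that A is similar to its Jordan form J, which has the same characteristic polynomial as A) gives
  χ_A(x) = x^3
which factors as x^3. The eigenvalues (with algebraic multiplicities) are λ = 0 with multiplicity 3.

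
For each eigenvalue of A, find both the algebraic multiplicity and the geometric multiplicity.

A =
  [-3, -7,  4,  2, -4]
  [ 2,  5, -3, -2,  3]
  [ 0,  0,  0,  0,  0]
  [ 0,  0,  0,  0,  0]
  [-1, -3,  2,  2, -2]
λ = 0: alg = 5, geom = 3

Step 1 — factor the characteristic polynomial to read off the algebraic multiplicities:
  χ_A(x) = x^5

Step 2 — compute geometric multiplicities via the rank-nullity identity g(λ) = n − rank(A − λI):
  rank(A − (0)·I) = 2, so dim ker(A − (0)·I) = n − 2 = 3

Summary:
  λ = 0: algebraic multiplicity = 5, geometric multiplicity = 3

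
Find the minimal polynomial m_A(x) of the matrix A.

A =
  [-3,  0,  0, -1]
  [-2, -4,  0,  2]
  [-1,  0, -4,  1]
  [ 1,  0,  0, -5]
x^2 + 8*x + 16

The characteristic polynomial is χ_A(x) = (x + 4)^4, so the eigenvalues are known. The minimal polynomial is
  m_A(x) = Π_λ (x − λ)^{k_λ}
where k_λ is the size of the *largest* Jordan block for λ (equivalently, the smallest k with (A − λI)^k v = 0 for every generalised eigenvector v of λ).

  λ = -4: largest Jordan block has size 2, contributing (x + 4)^2

So m_A(x) = (x + 4)^2 = x^2 + 8*x + 16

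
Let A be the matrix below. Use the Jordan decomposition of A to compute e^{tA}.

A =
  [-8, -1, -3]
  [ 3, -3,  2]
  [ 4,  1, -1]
e^{tA} =
  [t^2*exp(-4*t)/2 - 4*t*exp(-4*t) + exp(-4*t), -t*exp(-4*t), t^2*exp(-4*t)/2 - 3*t*exp(-4*t)]
  [-t^2*exp(-4*t)/2 + 3*t*exp(-4*t), t*exp(-4*t) + exp(-4*t), -t^2*exp(-4*t)/2 + 2*t*exp(-4*t)]
  [-t^2*exp(-4*t)/2 + 4*t*exp(-4*t), t*exp(-4*t), -t^2*exp(-4*t)/2 + 3*t*exp(-4*t) + exp(-4*t)]

Strategy: write A = P · J · P⁻¹ where J is a Jordan canonical form, so e^{tA} = P · e^{tJ} · P⁻¹, and e^{tJ} can be computed block-by-block.

A has Jordan form
J =
  [-4,  1,  0]
  [ 0, -4,  1]
  [ 0,  0, -4]
(up to reordering of blocks).

Per-block formulas:
  For a 3×3 Jordan block J_3(-4): exp(t · J_3(-4)) = e^(-4t)·(I + t·N + (t^2/2)·N^2), where N is the 3×3 nilpotent shift.

After assembling e^{tJ} and conjugating by P, we get:

e^{tA} =
  [t^2*exp(-4*t)/2 - 4*t*exp(-4*t) + exp(-4*t), -t*exp(-4*t), t^2*exp(-4*t)/2 - 3*t*exp(-4*t)]
  [-t^2*exp(-4*t)/2 + 3*t*exp(-4*t), t*exp(-4*t) + exp(-4*t), -t^2*exp(-4*t)/2 + 2*t*exp(-4*t)]
  [-t^2*exp(-4*t)/2 + 4*t*exp(-4*t), t*exp(-4*t), -t^2*exp(-4*t)/2 + 3*t*exp(-4*t) + exp(-4*t)]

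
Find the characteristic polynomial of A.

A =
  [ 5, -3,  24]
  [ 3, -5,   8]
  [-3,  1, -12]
x^3 + 12*x^2 + 48*x + 64

Expanding det(x·I − A) (e.g. by cofactor expansion or by noting that A is similar to its Jordan form J, which has the same characteristic polynomial as A) gives
  χ_A(x) = x^3 + 12*x^2 + 48*x + 64
which factors as (x + 4)^3. The eigenvalues (with algebraic multiplicities) are λ = -4 with multiplicity 3.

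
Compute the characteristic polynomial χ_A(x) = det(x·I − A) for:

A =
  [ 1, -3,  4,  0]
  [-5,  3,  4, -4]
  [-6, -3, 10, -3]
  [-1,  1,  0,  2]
x^4 - 16*x^3 + 96*x^2 - 256*x + 256

Expanding det(x·I − A) (e.g. by cofactor expansion or by noting that A is similar to its Jordan form J, which has the same characteristic polynomial as A) gives
  χ_A(x) = x^4 - 16*x^3 + 96*x^2 - 256*x + 256
which factors as (x - 4)^4. The eigenvalues (with algebraic multiplicities) are λ = 4 with multiplicity 4.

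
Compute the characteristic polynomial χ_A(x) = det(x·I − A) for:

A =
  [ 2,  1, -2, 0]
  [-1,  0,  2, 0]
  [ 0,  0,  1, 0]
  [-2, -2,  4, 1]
x^4 - 4*x^3 + 6*x^2 - 4*x + 1

Expanding det(x·I − A) (e.g. by cofactor expansion or by noting that A is similar to its Jordan form J, which has the same characteristic polynomial as A) gives
  χ_A(x) = x^4 - 4*x^3 + 6*x^2 - 4*x + 1
which factors as (x - 1)^4. The eigenvalues (with algebraic multiplicities) are λ = 1 with multiplicity 4.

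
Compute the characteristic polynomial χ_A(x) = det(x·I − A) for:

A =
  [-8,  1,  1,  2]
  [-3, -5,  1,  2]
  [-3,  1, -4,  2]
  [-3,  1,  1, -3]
x^4 + 20*x^3 + 150*x^2 + 500*x + 625

Expanding det(x·I − A) (e.g. by cofactor expansion or by noting that A is similar to its Jordan form J, which has the same characteristic polynomial as A) gives
  χ_A(x) = x^4 + 20*x^3 + 150*x^2 + 500*x + 625
which factors as (x + 5)^4. The eigenvalues (with algebraic multiplicities) are λ = -5 with multiplicity 4.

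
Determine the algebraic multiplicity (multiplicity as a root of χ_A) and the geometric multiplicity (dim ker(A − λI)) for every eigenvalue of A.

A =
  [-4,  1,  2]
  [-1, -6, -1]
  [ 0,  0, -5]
λ = -5: alg = 3, geom = 1

Step 1 — factor the characteristic polynomial to read off the algebraic multiplicities:
  χ_A(x) = (x + 5)^3

Step 2 — compute geometric multiplicities via the rank-nullity identity g(λ) = n − rank(A − λI):
  rank(A − (-5)·I) = 2, so dim ker(A − (-5)·I) = n − 2 = 1

Summary:
  λ = -5: algebraic multiplicity = 3, geometric multiplicity = 1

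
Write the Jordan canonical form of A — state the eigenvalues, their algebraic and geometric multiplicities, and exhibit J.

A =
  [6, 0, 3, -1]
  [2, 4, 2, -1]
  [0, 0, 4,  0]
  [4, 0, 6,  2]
J_2(4) ⊕ J_2(4)

The characteristic polynomial is
  det(x·I − A) = x^4 - 16*x^3 + 96*x^2 - 256*x + 256 = (x - 4)^4

Eigenvalues and multiplicities (the geometric multiplicity of λ is n − rank(A − λI), which equals the number of Jordan blocks for λ):
  λ = 4: algebraic multiplicity = 4, geometric multiplicity = 2

Determining the block sizes for each eigenvalue:
  λ = 4: with am = 4 and gm = 2, the partition is not yet determined (e.g. several partitions of 4 into 2 parts exist). Let N = A − (4)·I. Computing rank(N^1) = 2, rank(N^2) = 0; the number of blocks of size ≥ j is rank(N^{j−1}) − rank(N^j), giving [2, 2]. So we have 2 block(s) of size 2 → block sizes [2, 2]

Assembling the blocks gives a Jordan form
J =
  [4, 1, 0, 0]
  [0, 4, 0, 0]
  [0, 0, 4, 1]
  [0, 0, 0, 4]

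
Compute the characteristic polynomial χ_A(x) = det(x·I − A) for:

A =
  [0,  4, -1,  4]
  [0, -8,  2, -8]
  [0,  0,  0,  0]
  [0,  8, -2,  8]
x^4

Expanding det(x·I − A) (e.g. by cofactor expansion or by noting that A is similar to its Jordan form J, which has the same characteristic polynomial as A) gives
  χ_A(x) = x^4
which factors as x^4. The eigenvalues (with algebraic multiplicities) are λ = 0 with multiplicity 4.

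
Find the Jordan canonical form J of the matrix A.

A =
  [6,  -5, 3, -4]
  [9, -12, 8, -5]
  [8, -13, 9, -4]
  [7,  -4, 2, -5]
J_1(-2) ⊕ J_3(0)

The characteristic polynomial is
  det(x·I − A) = x^4 + 2*x^3 = x^3*(x + 2)

Eigenvalues and multiplicities (the geometric multiplicity of λ is n − rank(A − λI), which equals the number of Jordan blocks for λ):
  λ = -2: algebraic multiplicity = 1, geometric multiplicity = 1
  λ = 0: algebraic multiplicity = 3, geometric multiplicity = 1

Determining the block sizes for each eigenvalue:
  λ = -2: one block (gm = 1), so the single block has size am = 1 → block sizes [1]
  λ = 0: one block (gm = 1), so the single block has size am = 3 → block sizes [3]

Assembling the blocks gives a Jordan form
J =
  [-2, 0, 0, 0]
  [ 0, 0, 1, 0]
  [ 0, 0, 0, 1]
  [ 0, 0, 0, 0]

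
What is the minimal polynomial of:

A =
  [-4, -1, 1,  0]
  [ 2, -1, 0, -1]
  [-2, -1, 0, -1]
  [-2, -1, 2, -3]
x^2 + 4*x + 4

The characteristic polynomial is χ_A(x) = (x + 2)^4, so the eigenvalues are known. The minimal polynomial is
  m_A(x) = Π_λ (x − λ)^{k_λ}
where k_λ is the size of the *largest* Jordan block for λ (equivalently, the smallest k with (A − λI)^k v = 0 for every generalised eigenvector v of λ).

  λ = -2: largest Jordan block has size 2, contributing (x + 2)^2

So m_A(x) = (x + 2)^2 = x^2 + 4*x + 4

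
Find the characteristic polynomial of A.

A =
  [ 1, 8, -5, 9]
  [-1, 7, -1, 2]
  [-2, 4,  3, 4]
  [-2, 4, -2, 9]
x^4 - 20*x^3 + 150*x^2 - 500*x + 625

Expanding det(x·I − A) (e.g. by cofactor expansion or by noting that A is similar to its Jordan form J, which has the same characteristic polynomial as A) gives
  χ_A(x) = x^4 - 20*x^3 + 150*x^2 - 500*x + 625
which factors as (x - 5)^4. The eigenvalues (with algebraic multiplicities) are λ = 5 with multiplicity 4.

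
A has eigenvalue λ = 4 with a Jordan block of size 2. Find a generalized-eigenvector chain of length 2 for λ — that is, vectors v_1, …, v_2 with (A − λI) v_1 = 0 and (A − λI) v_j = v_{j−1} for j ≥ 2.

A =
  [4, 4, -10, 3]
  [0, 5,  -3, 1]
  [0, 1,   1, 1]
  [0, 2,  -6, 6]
A Jordan chain for λ = 4 of length 2:
v_1 = (4, 1, 1, 2)ᵀ
v_2 = (0, 1, 0, 0)ᵀ

Let N = A − (4)·I. We want v_2 with N^2 v_2 = 0 but N^1 v_2 ≠ 0; then v_{j-1} := N · v_j for j = 2, …, 2.

Pick v_2 = (0, 1, 0, 0)ᵀ.
Then v_1 = N · v_2 = (4, 1, 1, 2)ᵀ.

Sanity check: (A − (4)·I) v_1 = (0, 0, 0, 0)ᵀ = 0. ✓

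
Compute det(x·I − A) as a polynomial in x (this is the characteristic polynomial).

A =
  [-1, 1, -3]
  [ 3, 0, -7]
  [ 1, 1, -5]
x^3 + 6*x^2 + 12*x + 8

Expanding det(x·I − A) (e.g. by cofactor expansion or by noting that A is similar to its Jordan form J, which has the same characteristic polynomial as A) gives
  χ_A(x) = x^3 + 6*x^2 + 12*x + 8
which factors as (x + 2)^3. The eigenvalues (with algebraic multiplicities) are λ = -2 with multiplicity 3.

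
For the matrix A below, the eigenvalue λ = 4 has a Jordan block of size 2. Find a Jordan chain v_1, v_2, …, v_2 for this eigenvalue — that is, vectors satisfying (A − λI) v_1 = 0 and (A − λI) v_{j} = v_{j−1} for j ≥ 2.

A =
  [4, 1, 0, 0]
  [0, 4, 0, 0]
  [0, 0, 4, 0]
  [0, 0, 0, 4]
A Jordan chain for λ = 4 of length 2:
v_1 = (1, 0, 0, 0)ᵀ
v_2 = (0, 1, 0, 0)ᵀ

Let N = A − (4)·I. We want v_2 with N^2 v_2 = 0 but N^1 v_2 ≠ 0; then v_{j-1} := N · v_j for j = 2, …, 2.

Pick v_2 = (0, 1, 0, 0)ᵀ.
Then v_1 = N · v_2 = (1, 0, 0, 0)ᵀ.

Sanity check: (A − (4)·I) v_1 = (0, 0, 0, 0)ᵀ = 0. ✓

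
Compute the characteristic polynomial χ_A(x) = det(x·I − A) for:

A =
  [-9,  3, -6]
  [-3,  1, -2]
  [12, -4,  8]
x^3

Expanding det(x·I − A) (e.g. by cofactor expansion or by noting that A is similar to its Jordan form J, which has the same characteristic polynomial as A) gives
  χ_A(x) = x^3
which factors as x^3. The eigenvalues (with algebraic multiplicities) are λ = 0 with multiplicity 3.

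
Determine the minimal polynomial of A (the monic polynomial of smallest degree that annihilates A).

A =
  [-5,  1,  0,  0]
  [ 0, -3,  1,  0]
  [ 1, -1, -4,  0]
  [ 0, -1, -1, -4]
x^3 + 12*x^2 + 48*x + 64

The characteristic polynomial is χ_A(x) = (x + 4)^4, so the eigenvalues are known. The minimal polynomial is
  m_A(x) = Π_λ (x − λ)^{k_λ}
where k_λ is the size of the *largest* Jordan block for λ (equivalently, the smallest k with (A − λI)^k v = 0 for every generalised eigenvector v of λ).

  λ = -4: largest Jordan block has size 3, contributing (x + 4)^3

So m_A(x) = (x + 4)^3 = x^3 + 12*x^2 + 48*x + 64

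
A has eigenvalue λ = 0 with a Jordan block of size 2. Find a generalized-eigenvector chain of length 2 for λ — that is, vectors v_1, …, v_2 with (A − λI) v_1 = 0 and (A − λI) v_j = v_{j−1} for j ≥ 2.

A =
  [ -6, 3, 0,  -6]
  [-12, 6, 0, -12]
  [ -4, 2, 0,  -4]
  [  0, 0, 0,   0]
A Jordan chain for λ = 0 of length 2:
v_1 = (-6, -12, -4, 0)ᵀ
v_2 = (1, 0, 0, 0)ᵀ

Let N = A − (0)·I. We want v_2 with N^2 v_2 = 0 but N^1 v_2 ≠ 0; then v_{j-1} := N · v_j for j = 2, …, 2.

Pick v_2 = (1, 0, 0, 0)ᵀ.
Then v_1 = N · v_2 = (-6, -12, -4, 0)ᵀ.

Sanity check: (A − (0)·I) v_1 = (0, 0, 0, 0)ᵀ = 0. ✓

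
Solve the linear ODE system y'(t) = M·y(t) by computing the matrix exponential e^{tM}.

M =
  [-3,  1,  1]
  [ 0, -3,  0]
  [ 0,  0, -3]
e^{tM} =
  [exp(-3*t), t*exp(-3*t), t*exp(-3*t)]
  [0, exp(-3*t), 0]
  [0, 0, exp(-3*t)]

Strategy: write M = P · J · P⁻¹ where J is a Jordan canonical form, so e^{tM} = P · e^{tJ} · P⁻¹, and e^{tJ} can be computed block-by-block.

M has Jordan form
J =
  [-3,  1,  0]
  [ 0, -3,  0]
  [ 0,  0, -3]
(up to reordering of blocks).

Per-block formulas:
  For a 1×1 block at λ = -3: exp(t · [-3]) = [e^(-3t)].
  For a 2×2 Jordan block J_2(-3): exp(t · J_2(-3)) = e^(-3t)·(I + t·N), where N is the 2×2 nilpotent shift.

After assembling e^{tJ} and conjugating by P, we get:

e^{tM} =
  [exp(-3*t), t*exp(-3*t), t*exp(-3*t)]
  [0, exp(-3*t), 0]
  [0, 0, exp(-3*t)]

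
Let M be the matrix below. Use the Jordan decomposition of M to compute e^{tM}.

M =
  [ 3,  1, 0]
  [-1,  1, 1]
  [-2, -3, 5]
e^{tM} =
  [-t^2*exp(3*t)/2 + exp(3*t), -t^2*exp(3*t) + t*exp(3*t), t^2*exp(3*t)/2]
  [-t*exp(3*t), -2*t*exp(3*t) + exp(3*t), t*exp(3*t)]
  [-t^2*exp(3*t)/2 - 2*t*exp(3*t), -t^2*exp(3*t) - 3*t*exp(3*t), t^2*exp(3*t)/2 + 2*t*exp(3*t) + exp(3*t)]

Strategy: write M = P · J · P⁻¹ where J is a Jordan canonical form, so e^{tM} = P · e^{tJ} · P⁻¹, and e^{tJ} can be computed block-by-block.

M has Jordan form
J =
  [3, 1, 0]
  [0, 3, 1]
  [0, 0, 3]
(up to reordering of blocks).

Per-block formulas:
  For a 3×3 Jordan block J_3(3): exp(t · J_3(3)) = e^(3t)·(I + t·N + (t^2/2)·N^2), where N is the 3×3 nilpotent shift.

After assembling e^{tJ} and conjugating by P, we get:

e^{tM} =
  [-t^2*exp(3*t)/2 + exp(3*t), -t^2*exp(3*t) + t*exp(3*t), t^2*exp(3*t)/2]
  [-t*exp(3*t), -2*t*exp(3*t) + exp(3*t), t*exp(3*t)]
  [-t^2*exp(3*t)/2 - 2*t*exp(3*t), -t^2*exp(3*t) - 3*t*exp(3*t), t^2*exp(3*t)/2 + 2*t*exp(3*t) + exp(3*t)]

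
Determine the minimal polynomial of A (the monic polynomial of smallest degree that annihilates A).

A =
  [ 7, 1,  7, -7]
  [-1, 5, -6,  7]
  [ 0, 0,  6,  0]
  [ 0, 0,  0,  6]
x^3 - 18*x^2 + 108*x - 216

The characteristic polynomial is χ_A(x) = (x - 6)^4, so the eigenvalues are known. The minimal polynomial is
  m_A(x) = Π_λ (x − λ)^{k_λ}
where k_λ is the size of the *largest* Jordan block for λ (equivalently, the smallest k with (A − λI)^k v = 0 for every generalised eigenvector v of λ).

  λ = 6: largest Jordan block has size 3, contributing (x − 6)^3

So m_A(x) = (x - 6)^3 = x^3 - 18*x^2 + 108*x - 216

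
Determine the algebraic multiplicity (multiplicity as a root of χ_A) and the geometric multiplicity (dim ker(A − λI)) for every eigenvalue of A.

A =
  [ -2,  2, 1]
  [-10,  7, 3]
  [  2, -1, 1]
λ = 2: alg = 3, geom = 1

Step 1 — factor the characteristic polynomial to read off the algebraic multiplicities:
  χ_A(x) = (x - 2)^3

Step 2 — compute geometric multiplicities via the rank-nullity identity g(λ) = n − rank(A − λI):
  rank(A − (2)·I) = 2, so dim ker(A − (2)·I) = n − 2 = 1

Summary:
  λ = 2: algebraic multiplicity = 3, geometric multiplicity = 1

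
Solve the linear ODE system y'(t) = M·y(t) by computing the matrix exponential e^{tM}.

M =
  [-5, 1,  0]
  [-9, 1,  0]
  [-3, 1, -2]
e^{tM} =
  [-3*t*exp(-2*t) + exp(-2*t), t*exp(-2*t), 0]
  [-9*t*exp(-2*t), 3*t*exp(-2*t) + exp(-2*t), 0]
  [-3*t*exp(-2*t), t*exp(-2*t), exp(-2*t)]

Strategy: write M = P · J · P⁻¹ where J is a Jordan canonical form, so e^{tM} = P · e^{tJ} · P⁻¹, and e^{tJ} can be computed block-by-block.

M has Jordan form
J =
  [-2,  1,  0]
  [ 0, -2,  0]
  [ 0,  0, -2]
(up to reordering of blocks).

Per-block formulas:
  For a 1×1 block at λ = -2: exp(t · [-2]) = [e^(-2t)].
  For a 2×2 Jordan block J_2(-2): exp(t · J_2(-2)) = e^(-2t)·(I + t·N), where N is the 2×2 nilpotent shift.

After assembling e^{tJ} and conjugating by P, we get:

e^{tM} =
  [-3*t*exp(-2*t) + exp(-2*t), t*exp(-2*t), 0]
  [-9*t*exp(-2*t), 3*t*exp(-2*t) + exp(-2*t), 0]
  [-3*t*exp(-2*t), t*exp(-2*t), exp(-2*t)]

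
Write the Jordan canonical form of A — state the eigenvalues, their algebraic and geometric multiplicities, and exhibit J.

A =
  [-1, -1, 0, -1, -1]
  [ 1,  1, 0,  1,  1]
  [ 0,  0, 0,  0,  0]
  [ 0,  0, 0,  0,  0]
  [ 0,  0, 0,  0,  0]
J_2(0) ⊕ J_1(0) ⊕ J_1(0) ⊕ J_1(0)

The characteristic polynomial is
  det(x·I − A) = x^5

Eigenvalues and multiplicities (the geometric multiplicity of λ is n − rank(A − λI), which equals the number of Jordan blocks for λ):
  λ = 0: algebraic multiplicity = 5, geometric multiplicity = 4

Determining the block sizes for each eigenvalue:
  λ = 0: 4 blocks summing to 5 forces exactly one block of size 2 and the rest size 1 → block sizes [2, 1, 1, 1]

Assembling the blocks gives a Jordan form
J =
  [0, 1, 0, 0, 0]
  [0, 0, 0, 0, 0]
  [0, 0, 0, 0, 0]
  [0, 0, 0, 0, 0]
  [0, 0, 0, 0, 0]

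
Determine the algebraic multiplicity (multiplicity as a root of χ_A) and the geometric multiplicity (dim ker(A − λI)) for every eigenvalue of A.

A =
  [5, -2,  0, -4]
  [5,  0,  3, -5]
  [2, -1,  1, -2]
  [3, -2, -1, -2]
λ = 1: alg = 4, geom = 2

Step 1 — factor the characteristic polynomial to read off the algebraic multiplicities:
  χ_A(x) = (x - 1)^4

Step 2 — compute geometric multiplicities via the rank-nullity identity g(λ) = n − rank(A − λI):
  rank(A − (1)·I) = 2, so dim ker(A − (1)·I) = n − 2 = 2

Summary:
  λ = 1: algebraic multiplicity = 4, geometric multiplicity = 2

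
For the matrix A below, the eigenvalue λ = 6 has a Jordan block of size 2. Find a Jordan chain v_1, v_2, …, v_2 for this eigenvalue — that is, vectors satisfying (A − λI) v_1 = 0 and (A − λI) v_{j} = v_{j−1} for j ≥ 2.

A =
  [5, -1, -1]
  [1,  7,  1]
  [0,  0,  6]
A Jordan chain for λ = 6 of length 2:
v_1 = (-1, 1, 0)ᵀ
v_2 = (1, 0, 0)ᵀ

Let N = A − (6)·I. We want v_2 with N^2 v_2 = 0 but N^1 v_2 ≠ 0; then v_{j-1} := N · v_j for j = 2, …, 2.

Pick v_2 = (1, 0, 0)ᵀ.
Then v_1 = N · v_2 = (-1, 1, 0)ᵀ.

Sanity check: (A − (6)·I) v_1 = (0, 0, 0)ᵀ = 0. ✓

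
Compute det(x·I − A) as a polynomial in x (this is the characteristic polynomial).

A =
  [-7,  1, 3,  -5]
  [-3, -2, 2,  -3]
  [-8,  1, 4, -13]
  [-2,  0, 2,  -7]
x^4 + 12*x^3 + 54*x^2 + 108*x + 81

Expanding det(x·I − A) (e.g. by cofactor expansion or by noting that A is similar to its Jordan form J, which has the same characteristic polynomial as A) gives
  χ_A(x) = x^4 + 12*x^3 + 54*x^2 + 108*x + 81
which factors as (x + 3)^4. The eigenvalues (with algebraic multiplicities) are λ = -3 with multiplicity 4.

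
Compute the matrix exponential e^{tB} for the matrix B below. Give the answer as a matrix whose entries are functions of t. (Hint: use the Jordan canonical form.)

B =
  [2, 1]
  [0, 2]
e^{tB} =
  [exp(2*t), t*exp(2*t)]
  [0, exp(2*t)]

Strategy: write B = P · J · P⁻¹ where J is a Jordan canonical form, so e^{tB} = P · e^{tJ} · P⁻¹, and e^{tJ} can be computed block-by-block.

B has Jordan form
J =
  [2, 1]
  [0, 2]
(up to reordering of blocks).

Per-block formulas:
  For a 2×2 Jordan block J_2(2): exp(t · J_2(2)) = e^(2t)·(I + t·N), where N is the 2×2 nilpotent shift.

After assembling e^{tJ} and conjugating by P, we get:

e^{tB} =
  [exp(2*t), t*exp(2*t)]
  [0, exp(2*t)]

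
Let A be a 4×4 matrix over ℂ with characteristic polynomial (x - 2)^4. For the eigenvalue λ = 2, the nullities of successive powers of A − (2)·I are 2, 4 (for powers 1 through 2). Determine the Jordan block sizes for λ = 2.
Block sizes for λ = 2: [2, 2]

From the dimensions of kernels of powers, the number of Jordan blocks of size at least j is d_j − d_{j−1} where d_j = dim ker(N^j) (with d_0 = 0). Computing the differences gives [2, 2].
The number of blocks of size exactly k is (#blocks of size ≥ k) − (#blocks of size ≥ k + 1), so the partition is: 2 block(s) of size 2.
In nonincreasing order the block sizes are [2, 2].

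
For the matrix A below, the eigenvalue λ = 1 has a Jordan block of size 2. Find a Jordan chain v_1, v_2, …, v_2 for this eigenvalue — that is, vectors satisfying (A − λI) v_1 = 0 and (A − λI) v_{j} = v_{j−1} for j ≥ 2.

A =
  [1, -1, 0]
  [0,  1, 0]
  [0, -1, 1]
A Jordan chain for λ = 1 of length 2:
v_1 = (-1, 0, -1)ᵀ
v_2 = (0, 1, 0)ᵀ

Let N = A − (1)·I. We want v_2 with N^2 v_2 = 0 but N^1 v_2 ≠ 0; then v_{j-1} := N · v_j for j = 2, …, 2.

Pick v_2 = (0, 1, 0)ᵀ.
Then v_1 = N · v_2 = (-1, 0, -1)ᵀ.

Sanity check: (A − (1)·I) v_1 = (0, 0, 0)ᵀ = 0. ✓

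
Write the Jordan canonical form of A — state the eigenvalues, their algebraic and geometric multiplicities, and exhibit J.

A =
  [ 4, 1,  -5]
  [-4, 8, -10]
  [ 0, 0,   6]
J_2(6) ⊕ J_1(6)

The characteristic polynomial is
  det(x·I − A) = x^3 - 18*x^2 + 108*x - 216 = (x - 6)^3

Eigenvalues and multiplicities (the geometric multiplicity of λ is n − rank(A − λI), which equals the number of Jordan blocks for λ):
  λ = 6: algebraic multiplicity = 3, geometric multiplicity = 2

Determining the block sizes for each eigenvalue:
  λ = 6: 2 blocks summing to 3 forces exactly one block of size 2 and the rest size 1 → block sizes [2, 1]

Assembling the blocks gives a Jordan form
J =
  [6, 1, 0]
  [0, 6, 0]
  [0, 0, 6]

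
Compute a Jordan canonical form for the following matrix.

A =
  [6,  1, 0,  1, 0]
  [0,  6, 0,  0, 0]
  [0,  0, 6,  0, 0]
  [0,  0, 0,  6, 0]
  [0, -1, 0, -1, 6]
J_2(6) ⊕ J_1(6) ⊕ J_1(6) ⊕ J_1(6)

The characteristic polynomial is
  det(x·I − A) = x^5 - 30*x^4 + 360*x^3 - 2160*x^2 + 6480*x - 7776 = (x - 6)^5

Eigenvalues and multiplicities (the geometric multiplicity of λ is n − rank(A − λI), which equals the number of Jordan blocks for λ):
  λ = 6: algebraic multiplicity = 5, geometric multiplicity = 4

Determining the block sizes for each eigenvalue:
  λ = 6: 4 blocks summing to 5 forces exactly one block of size 2 and the rest size 1 → block sizes [2, 1, 1, 1]

Assembling the blocks gives a Jordan form
J =
  [6, 1, 0, 0, 0]
  [0, 6, 0, 0, 0]
  [0, 0, 6, 0, 0]
  [0, 0, 0, 6, 0]
  [0, 0, 0, 0, 6]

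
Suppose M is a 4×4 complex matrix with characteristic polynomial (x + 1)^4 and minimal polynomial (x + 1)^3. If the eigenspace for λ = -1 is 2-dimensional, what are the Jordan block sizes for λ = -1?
Block sizes for λ = -1: [3, 1]

Step 1 — from the characteristic polynomial, algebraic multiplicity of λ = -1 is 4. From dim ker(M − (-1)·I) = 2, there are exactly 2 Jordan blocks for λ = -1.
Step 2 — from the minimal polynomial, the factor (x + 1)^3 tells us the largest block for λ = -1 has size 3.
Step 3 — with total size 4, 2 blocks, and largest block 3, the block sizes (in nonincreasing order) are [3, 1].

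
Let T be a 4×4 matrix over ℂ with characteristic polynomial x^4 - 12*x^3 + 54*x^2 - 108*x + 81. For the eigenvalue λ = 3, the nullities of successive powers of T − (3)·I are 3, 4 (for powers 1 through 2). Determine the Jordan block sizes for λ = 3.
Block sizes for λ = 3: [2, 1, 1]

From the dimensions of kernels of powers, the number of Jordan blocks of size at least j is d_j − d_{j−1} where d_j = dim ker(N^j) (with d_0 = 0). Computing the differences gives [3, 1].
The number of blocks of size exactly k is (#blocks of size ≥ k) − (#blocks of size ≥ k + 1), so the partition is: 2 block(s) of size 1, 1 block(s) of size 2.
In nonincreasing order the block sizes are [2, 1, 1].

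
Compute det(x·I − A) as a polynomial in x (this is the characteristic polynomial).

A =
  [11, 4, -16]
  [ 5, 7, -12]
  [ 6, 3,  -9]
x^3 - 9*x^2 + 27*x - 27

Expanding det(x·I − A) (e.g. by cofactor expansion or by noting that A is similar to its Jordan form J, which has the same characteristic polynomial as A) gives
  χ_A(x) = x^3 - 9*x^2 + 27*x - 27
which factors as (x - 3)^3. The eigenvalues (with algebraic multiplicities) are λ = 3 with multiplicity 3.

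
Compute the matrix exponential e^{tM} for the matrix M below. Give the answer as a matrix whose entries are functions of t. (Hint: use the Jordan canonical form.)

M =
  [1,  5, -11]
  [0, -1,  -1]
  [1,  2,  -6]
e^{tM} =
  [-t^2*exp(-2*t) + 3*t*exp(-2*t) + exp(-2*t), -t^2*exp(-2*t) + 5*t*exp(-2*t), 3*t^2*exp(-2*t) - 11*t*exp(-2*t)]
  [-t^2*exp(-2*t)/2, -t^2*exp(-2*t)/2 + t*exp(-2*t) + exp(-2*t), 3*t^2*exp(-2*t)/2 - t*exp(-2*t)]
  [-t^2*exp(-2*t)/2 + t*exp(-2*t), -t^2*exp(-2*t)/2 + 2*t*exp(-2*t), 3*t^2*exp(-2*t)/2 - 4*t*exp(-2*t) + exp(-2*t)]

Strategy: write M = P · J · P⁻¹ where J is a Jordan canonical form, so e^{tM} = P · e^{tJ} · P⁻¹, and e^{tJ} can be computed block-by-block.

M has Jordan form
J =
  [-2,  1,  0]
  [ 0, -2,  1]
  [ 0,  0, -2]
(up to reordering of blocks).

Per-block formulas:
  For a 3×3 Jordan block J_3(-2): exp(t · J_3(-2)) = e^(-2t)·(I + t·N + (t^2/2)·N^2), where N is the 3×3 nilpotent shift.

After assembling e^{tJ} and conjugating by P, we get:

e^{tM} =
  [-t^2*exp(-2*t) + 3*t*exp(-2*t) + exp(-2*t), -t^2*exp(-2*t) + 5*t*exp(-2*t), 3*t^2*exp(-2*t) - 11*t*exp(-2*t)]
  [-t^2*exp(-2*t)/2, -t^2*exp(-2*t)/2 + t*exp(-2*t) + exp(-2*t), 3*t^2*exp(-2*t)/2 - t*exp(-2*t)]
  [-t^2*exp(-2*t)/2 + t*exp(-2*t), -t^2*exp(-2*t)/2 + 2*t*exp(-2*t), 3*t^2*exp(-2*t)/2 - 4*t*exp(-2*t) + exp(-2*t)]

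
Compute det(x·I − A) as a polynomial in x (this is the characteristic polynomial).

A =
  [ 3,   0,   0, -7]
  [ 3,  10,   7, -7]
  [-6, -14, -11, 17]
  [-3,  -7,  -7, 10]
x^4 - 12*x^3 + 54*x^2 - 108*x + 81

Expanding det(x·I − A) (e.g. by cofactor expansion or by noting that A is similar to its Jordan form J, which has the same characteristic polynomial as A) gives
  χ_A(x) = x^4 - 12*x^3 + 54*x^2 - 108*x + 81
which factors as (x - 3)^4. The eigenvalues (with algebraic multiplicities) are λ = 3 with multiplicity 4.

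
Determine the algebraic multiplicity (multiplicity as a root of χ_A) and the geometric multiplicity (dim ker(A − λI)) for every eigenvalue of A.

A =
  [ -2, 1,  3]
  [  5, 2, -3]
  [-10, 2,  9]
λ = 3: alg = 3, geom = 2

Step 1 — factor the characteristic polynomial to read off the algebraic multiplicities:
  χ_A(x) = (x - 3)^3

Step 2 — compute geometric multiplicities via the rank-nullity identity g(λ) = n − rank(A − λI):
  rank(A − (3)·I) = 1, so dim ker(A − (3)·I) = n − 1 = 2

Summary:
  λ = 3: algebraic multiplicity = 3, geometric multiplicity = 2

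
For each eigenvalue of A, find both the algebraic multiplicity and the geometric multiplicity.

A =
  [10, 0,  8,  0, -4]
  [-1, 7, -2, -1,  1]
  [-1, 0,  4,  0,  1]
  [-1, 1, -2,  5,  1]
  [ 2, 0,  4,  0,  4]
λ = 6: alg = 5, geom = 3

Step 1 — factor the characteristic polynomial to read off the algebraic multiplicities:
  χ_A(x) = (x - 6)^5

Step 2 — compute geometric multiplicities via the rank-nullity identity g(λ) = n − rank(A − λI):
  rank(A − (6)·I) = 2, so dim ker(A − (6)·I) = n − 2 = 3

Summary:
  λ = 6: algebraic multiplicity = 5, geometric multiplicity = 3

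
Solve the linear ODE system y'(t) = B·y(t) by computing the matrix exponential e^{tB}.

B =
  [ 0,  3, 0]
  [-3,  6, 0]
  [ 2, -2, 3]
e^{tB} =
  [-3*t*exp(3*t) + exp(3*t), 3*t*exp(3*t), 0]
  [-3*t*exp(3*t), 3*t*exp(3*t) + exp(3*t), 0]
  [2*t*exp(3*t), -2*t*exp(3*t), exp(3*t)]

Strategy: write B = P · J · P⁻¹ where J is a Jordan canonical form, so e^{tB} = P · e^{tJ} · P⁻¹, and e^{tJ} can be computed block-by-block.

B has Jordan form
J =
  [3, 1, 0]
  [0, 3, 0]
  [0, 0, 3]
(up to reordering of blocks).

Per-block formulas:
  For a 1×1 block at λ = 3: exp(t · [3]) = [e^(3t)].
  For a 2×2 Jordan block J_2(3): exp(t · J_2(3)) = e^(3t)·(I + t·N), where N is the 2×2 nilpotent shift.

After assembling e^{tJ} and conjugating by P, we get:

e^{tB} =
  [-3*t*exp(3*t) + exp(3*t), 3*t*exp(3*t), 0]
  [-3*t*exp(3*t), 3*t*exp(3*t) + exp(3*t), 0]
  [2*t*exp(3*t), -2*t*exp(3*t), exp(3*t)]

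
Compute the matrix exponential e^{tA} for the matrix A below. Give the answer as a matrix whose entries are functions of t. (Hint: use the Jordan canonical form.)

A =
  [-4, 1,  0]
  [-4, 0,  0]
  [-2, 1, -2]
e^{tA} =
  [-2*t*exp(-2*t) + exp(-2*t), t*exp(-2*t), 0]
  [-4*t*exp(-2*t), 2*t*exp(-2*t) + exp(-2*t), 0]
  [-2*t*exp(-2*t), t*exp(-2*t), exp(-2*t)]

Strategy: write A = P · J · P⁻¹ where J is a Jordan canonical form, so e^{tA} = P · e^{tJ} · P⁻¹, and e^{tJ} can be computed block-by-block.

A has Jordan form
J =
  [-2,  1,  0]
  [ 0, -2,  0]
  [ 0,  0, -2]
(up to reordering of blocks).

Per-block formulas:
  For a 1×1 block at λ = -2: exp(t · [-2]) = [e^(-2t)].
  For a 2×2 Jordan block J_2(-2): exp(t · J_2(-2)) = e^(-2t)·(I + t·N), where N is the 2×2 nilpotent shift.

After assembling e^{tJ} and conjugating by P, we get:

e^{tA} =
  [-2*t*exp(-2*t) + exp(-2*t), t*exp(-2*t), 0]
  [-4*t*exp(-2*t), 2*t*exp(-2*t) + exp(-2*t), 0]
  [-2*t*exp(-2*t), t*exp(-2*t), exp(-2*t)]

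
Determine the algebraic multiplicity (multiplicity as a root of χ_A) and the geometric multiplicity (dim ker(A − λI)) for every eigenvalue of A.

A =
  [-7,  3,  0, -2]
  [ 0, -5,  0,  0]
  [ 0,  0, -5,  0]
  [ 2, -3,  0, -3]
λ = -5: alg = 4, geom = 3

Step 1 — factor the characteristic polynomial to read off the algebraic multiplicities:
  χ_A(x) = (x + 5)^4

Step 2 — compute geometric multiplicities via the rank-nullity identity g(λ) = n − rank(A − λI):
  rank(A − (-5)·I) = 1, so dim ker(A − (-5)·I) = n − 1 = 3

Summary:
  λ = -5: algebraic multiplicity = 4, geometric multiplicity = 3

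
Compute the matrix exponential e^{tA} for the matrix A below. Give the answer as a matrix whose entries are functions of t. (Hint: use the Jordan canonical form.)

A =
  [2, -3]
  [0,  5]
e^{tA} =
  [exp(2*t), -exp(5*t) + exp(2*t)]
  [0, exp(5*t)]

Strategy: write A = P · J · P⁻¹ where J is a Jordan canonical form, so e^{tA} = P · e^{tJ} · P⁻¹, and e^{tJ} can be computed block-by-block.

A has Jordan form
J =
  [2, 0]
  [0, 5]
(up to reordering of blocks).

Per-block formulas:
  For a 1×1 block at λ = 5: exp(t · [5]) = [e^(5t)].
  For a 1×1 block at λ = 2: exp(t · [2]) = [e^(2t)].

After assembling e^{tJ} and conjugating by P, we get:

e^{tA} =
  [exp(2*t), -exp(5*t) + exp(2*t)]
  [0, exp(5*t)]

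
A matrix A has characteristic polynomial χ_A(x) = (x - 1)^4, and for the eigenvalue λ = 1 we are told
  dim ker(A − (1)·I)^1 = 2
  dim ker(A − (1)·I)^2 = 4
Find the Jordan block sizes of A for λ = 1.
Block sizes for λ = 1: [2, 2]

From the dimensions of kernels of powers, the number of Jordan blocks of size at least j is d_j − d_{j−1} where d_j = dim ker(N^j) (with d_0 = 0). Computing the differences gives [2, 2].
The number of blocks of size exactly k is (#blocks of size ≥ k) − (#blocks of size ≥ k + 1), so the partition is: 2 block(s) of size 2.
In nonincreasing order the block sizes are [2, 2].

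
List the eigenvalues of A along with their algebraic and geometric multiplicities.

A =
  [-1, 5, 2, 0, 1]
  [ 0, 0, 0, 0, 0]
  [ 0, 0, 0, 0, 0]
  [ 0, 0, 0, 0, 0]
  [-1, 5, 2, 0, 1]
λ = 0: alg = 5, geom = 4

Step 1 — factor the characteristic polynomial to read off the algebraic multiplicities:
  χ_A(x) = x^5

Step 2 — compute geometric multiplicities via the rank-nullity identity g(λ) = n − rank(A − λI):
  rank(A − (0)·I) = 1, so dim ker(A − (0)·I) = n − 1 = 4

Summary:
  λ = 0: algebraic multiplicity = 5, geometric multiplicity = 4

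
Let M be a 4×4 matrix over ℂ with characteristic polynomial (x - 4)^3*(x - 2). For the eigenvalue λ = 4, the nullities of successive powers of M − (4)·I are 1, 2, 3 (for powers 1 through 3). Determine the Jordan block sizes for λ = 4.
Block sizes for λ = 4: [3]

From the dimensions of kernels of powers, the number of Jordan blocks of size at least j is d_j − d_{j−1} where d_j = dim ker(N^j) (with d_0 = 0). Computing the differences gives [1, 1, 1].
The number of blocks of size exactly k is (#blocks of size ≥ k) − (#blocks of size ≥ k + 1), so the partition is: 1 block(s) of size 3.
In nonincreasing order the block sizes are [3].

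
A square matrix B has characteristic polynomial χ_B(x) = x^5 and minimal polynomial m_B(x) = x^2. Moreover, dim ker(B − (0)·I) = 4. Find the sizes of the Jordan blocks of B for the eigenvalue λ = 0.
Block sizes for λ = 0: [2, 1, 1, 1]

Step 1 — from the characteristic polynomial, algebraic multiplicity of λ = 0 is 5. From dim ker(B − (0)·I) = 4, there are exactly 4 Jordan blocks for λ = 0.
Step 2 — from the minimal polynomial, the factor (x − 0)^2 tells us the largest block for λ = 0 has size 2.
Step 3 — with total size 5, 4 blocks, and largest block 2, the block sizes (in nonincreasing order) are [2, 1, 1, 1].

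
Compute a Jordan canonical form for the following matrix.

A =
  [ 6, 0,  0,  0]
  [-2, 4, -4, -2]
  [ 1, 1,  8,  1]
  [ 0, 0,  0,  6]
J_2(6) ⊕ J_1(6) ⊕ J_1(6)

The characteristic polynomial is
  det(x·I − A) = x^4 - 24*x^3 + 216*x^2 - 864*x + 1296 = (x - 6)^4

Eigenvalues and multiplicities (the geometric multiplicity of λ is n − rank(A − λI), which equals the number of Jordan blocks for λ):
  λ = 6: algebraic multiplicity = 4, geometric multiplicity = 3

Determining the block sizes for each eigenvalue:
  λ = 6: 3 blocks summing to 4 forces exactly one block of size 2 and the rest size 1 → block sizes [2, 1, 1]

Assembling the blocks gives a Jordan form
J =
  [6, 1, 0, 0]
  [0, 6, 0, 0]
  [0, 0, 6, 0]
  [0, 0, 0, 6]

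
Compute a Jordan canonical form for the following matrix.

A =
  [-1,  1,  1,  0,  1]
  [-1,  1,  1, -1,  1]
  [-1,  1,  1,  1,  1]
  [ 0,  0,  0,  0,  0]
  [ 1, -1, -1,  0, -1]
J_2(0) ⊕ J_2(0) ⊕ J_1(0)

The characteristic polynomial is
  det(x·I − A) = x^5

Eigenvalues and multiplicities (the geometric multiplicity of λ is n − rank(A − λI), which equals the number of Jordan blocks for λ):
  λ = 0: algebraic multiplicity = 5, geometric multiplicity = 3

Determining the block sizes for each eigenvalue:
  λ = 0: with am = 5 and gm = 3, the partition is not yet determined (e.g. several partitions of 5 into 3 parts exist). Let N = A − (0)·I. Computing rank(N^1) = 2, rank(N^2) = 0; the number of blocks of size ≥ j is rank(N^{j−1}) − rank(N^j), giving [3, 2]. So we have 2 block(s) of size 2, 1 block(s) of size 1 → block sizes [2, 2, 1]

Assembling the blocks gives a Jordan form
J =
  [0, 1, 0, 0, 0]
  [0, 0, 0, 0, 0]
  [0, 0, 0, 1, 0]
  [0, 0, 0, 0, 0]
  [0, 0, 0, 0, 0]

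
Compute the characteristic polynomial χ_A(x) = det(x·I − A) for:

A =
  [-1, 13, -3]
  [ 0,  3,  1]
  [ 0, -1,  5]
x^3 - 7*x^2 + 8*x + 16

Expanding det(x·I − A) (e.g. by cofactor expansion or by noting that A is similar to its Jordan form J, which has the same characteristic polynomial as A) gives
  χ_A(x) = x^3 - 7*x^2 + 8*x + 16
which factors as (x - 4)^2*(x + 1). The eigenvalues (with algebraic multiplicities) are λ = -1 with multiplicity 1, λ = 4 with multiplicity 2.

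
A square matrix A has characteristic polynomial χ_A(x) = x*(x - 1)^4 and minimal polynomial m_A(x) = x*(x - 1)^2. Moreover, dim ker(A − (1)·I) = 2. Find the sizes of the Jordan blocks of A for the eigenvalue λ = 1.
Block sizes for λ = 1: [2, 2]

Step 1 — from the characteristic polynomial, algebraic multiplicity of λ = 1 is 4. From dim ker(A − (1)·I) = 2, there are exactly 2 Jordan blocks for λ = 1.
Step 2 — from the minimal polynomial, the factor (x − 1)^2 tells us the largest block for λ = 1 has size 2.
Step 3 — with total size 4, 2 blocks, and largest block 2, the block sizes (in nonincreasing order) are [2, 2].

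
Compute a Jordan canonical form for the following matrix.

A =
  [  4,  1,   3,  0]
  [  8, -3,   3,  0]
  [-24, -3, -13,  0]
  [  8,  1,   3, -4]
J_2(-4) ⊕ J_1(-4) ⊕ J_1(-4)

The characteristic polynomial is
  det(x·I − A) = x^4 + 16*x^3 + 96*x^2 + 256*x + 256 = (x + 4)^4

Eigenvalues and multiplicities (the geometric multiplicity of λ is n − rank(A − λI), which equals the number of Jordan blocks for λ):
  λ = -4: algebraic multiplicity = 4, geometric multiplicity = 3

Determining the block sizes for each eigenvalue:
  λ = -4: 3 blocks summing to 4 forces exactly one block of size 2 and the rest size 1 → block sizes [2, 1, 1]

Assembling the blocks gives a Jordan form
J =
  [-4,  1,  0,  0]
  [ 0, -4,  0,  0]
  [ 0,  0, -4,  0]
  [ 0,  0,  0, -4]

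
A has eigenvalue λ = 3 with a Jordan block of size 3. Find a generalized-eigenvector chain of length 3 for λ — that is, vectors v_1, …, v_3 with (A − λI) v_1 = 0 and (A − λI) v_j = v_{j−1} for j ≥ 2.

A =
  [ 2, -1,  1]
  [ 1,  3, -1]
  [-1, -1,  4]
A Jordan chain for λ = 3 of length 3:
v_1 = (-1, 0, -1)ᵀ
v_2 = (-1, 1, -1)ᵀ
v_3 = (1, 0, 0)ᵀ

Let N = A − (3)·I. We want v_3 with N^3 v_3 = 0 but N^2 v_3 ≠ 0; then v_{j-1} := N · v_j for j = 3, …, 2.

Pick v_3 = (1, 0, 0)ᵀ.
Then v_2 = N · v_3 = (-1, 1, -1)ᵀ.
Then v_1 = N · v_2 = (-1, 0, -1)ᵀ.

Sanity check: (A − (3)·I) v_1 = (0, 0, 0)ᵀ = 0. ✓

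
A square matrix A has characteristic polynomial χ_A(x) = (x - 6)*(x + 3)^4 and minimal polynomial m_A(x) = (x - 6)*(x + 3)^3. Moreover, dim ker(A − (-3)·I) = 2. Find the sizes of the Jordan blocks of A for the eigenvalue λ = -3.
Block sizes for λ = -3: [3, 1]

Step 1 — from the characteristic polynomial, algebraic multiplicity of λ = -3 is 4. From dim ker(A − (-3)·I) = 2, there are exactly 2 Jordan blocks for λ = -3.
Step 2 — from the minimal polynomial, the factor (x + 3)^3 tells us the largest block for λ = -3 has size 3.
Step 3 — with total size 4, 2 blocks, and largest block 3, the block sizes (in nonincreasing order) are [3, 1].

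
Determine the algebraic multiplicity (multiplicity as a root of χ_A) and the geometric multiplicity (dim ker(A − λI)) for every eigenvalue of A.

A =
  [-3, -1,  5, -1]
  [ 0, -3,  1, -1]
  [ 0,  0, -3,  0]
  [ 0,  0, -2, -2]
λ = -3: alg = 3, geom = 1; λ = -2: alg = 1, geom = 1

Step 1 — factor the characteristic polynomial to read off the algebraic multiplicities:
  χ_A(x) = (x + 2)*(x + 3)^3

Step 2 — compute geometric multiplicities via the rank-nullity identity g(λ) = n − rank(A − λI):
  rank(A − (-3)·I) = 3, so dim ker(A − (-3)·I) = n − 3 = 1
  rank(A − (-2)·I) = 3, so dim ker(A − (-2)·I) = n − 3 = 1

Summary:
  λ = -3: algebraic multiplicity = 3, geometric multiplicity = 1
  λ = -2: algebraic multiplicity = 1, geometric multiplicity = 1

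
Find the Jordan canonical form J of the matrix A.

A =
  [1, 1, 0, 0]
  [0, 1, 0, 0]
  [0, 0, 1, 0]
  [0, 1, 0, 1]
J_2(1) ⊕ J_1(1) ⊕ J_1(1)

The characteristic polynomial is
  det(x·I − A) = x^4 - 4*x^3 + 6*x^2 - 4*x + 1 = (x - 1)^4

Eigenvalues and multiplicities (the geometric multiplicity of λ is n − rank(A − λI), which equals the number of Jordan blocks for λ):
  λ = 1: algebraic multiplicity = 4, geometric multiplicity = 3

Determining the block sizes for each eigenvalue:
  λ = 1: 3 blocks summing to 4 forces exactly one block of size 2 and the rest size 1 → block sizes [2, 1, 1]

Assembling the blocks gives a Jordan form
J =
  [1, 1, 0, 0]
  [0, 1, 0, 0]
  [0, 0, 1, 0]
  [0, 0, 0, 1]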